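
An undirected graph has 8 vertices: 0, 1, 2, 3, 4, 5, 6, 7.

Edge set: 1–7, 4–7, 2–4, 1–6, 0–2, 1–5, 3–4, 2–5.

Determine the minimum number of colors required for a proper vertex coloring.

3

The cycle 4-7-1-5-2-4 has odd length 5, so it cannot be 2-colored; at least 3 colors are needed.
3 colors suffice: color a → {1, 2, 3}; color b → {0, 4, 5, 6}; color c → {7}. Every edge joins two different colors.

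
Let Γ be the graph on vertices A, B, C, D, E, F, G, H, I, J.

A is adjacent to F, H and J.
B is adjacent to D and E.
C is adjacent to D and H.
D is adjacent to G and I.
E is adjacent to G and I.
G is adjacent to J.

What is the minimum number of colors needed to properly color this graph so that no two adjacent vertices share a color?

A and H are adjacent, so at least 2 colors are needed.
A valid assignment using 2 colors: A=blue, B=blue, C=blue, D=red, E=red, F=red, G=blue, H=red, I=blue, J=red. Each edge has distinct colors on its endpoints.

2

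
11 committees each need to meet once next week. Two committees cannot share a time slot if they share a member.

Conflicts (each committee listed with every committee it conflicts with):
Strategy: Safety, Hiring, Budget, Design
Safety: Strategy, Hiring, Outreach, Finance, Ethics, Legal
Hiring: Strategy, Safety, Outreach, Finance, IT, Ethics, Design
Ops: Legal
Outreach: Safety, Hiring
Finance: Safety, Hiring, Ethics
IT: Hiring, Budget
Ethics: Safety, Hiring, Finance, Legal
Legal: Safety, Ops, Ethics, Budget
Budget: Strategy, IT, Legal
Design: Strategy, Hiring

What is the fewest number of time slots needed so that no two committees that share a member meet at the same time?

Safety, Hiring, Finance, Ethics pairwise conflict, so at least 4 time slots are needed.
A valid assignment using 4 time slots: Strategy=3, Safety=2, Hiring=1, Ops=2, Outreach=3, Finance=4, IT=3, Ethics=3, Legal=1, Budget=2, Design=2. Each listed conflict is separated.

4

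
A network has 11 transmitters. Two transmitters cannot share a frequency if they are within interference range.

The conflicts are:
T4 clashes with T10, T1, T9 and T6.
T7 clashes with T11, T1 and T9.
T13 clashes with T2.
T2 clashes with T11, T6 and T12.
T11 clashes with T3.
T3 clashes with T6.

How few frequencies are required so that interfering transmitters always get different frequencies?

2

T13 and T2 conflict, so at least 2 frequencies are needed.
A valid assignment using 2 frequencies: T4=1, T7=1, T10=2, T13=2, T2=1, T11=2, T1=2, T3=1, T9=2, T6=2, T12=2. Each listed conflict is separated.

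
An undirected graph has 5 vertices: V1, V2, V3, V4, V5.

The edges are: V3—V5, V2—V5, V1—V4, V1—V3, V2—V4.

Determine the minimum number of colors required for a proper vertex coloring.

The cycle V1-V3-V5-V2-V4-V1 has odd length 5, so it cannot be 2-colored; at least 3 colors are needed.
One proper 3-coloring: V1=3, V2=2, V3=2, V4=1, V5=1. Every edge joins two different colors.

3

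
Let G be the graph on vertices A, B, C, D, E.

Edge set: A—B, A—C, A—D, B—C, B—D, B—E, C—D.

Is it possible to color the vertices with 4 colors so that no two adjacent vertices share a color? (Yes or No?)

The chromatic number is 4. A, B, C, D are pairwise adjacent (a clique of size 4), so at least 4 colors are needed.
One proper 4-coloring: A=4, B=1, C=2, D=3, E=2.
That is already a proper 4-coloring.

Yes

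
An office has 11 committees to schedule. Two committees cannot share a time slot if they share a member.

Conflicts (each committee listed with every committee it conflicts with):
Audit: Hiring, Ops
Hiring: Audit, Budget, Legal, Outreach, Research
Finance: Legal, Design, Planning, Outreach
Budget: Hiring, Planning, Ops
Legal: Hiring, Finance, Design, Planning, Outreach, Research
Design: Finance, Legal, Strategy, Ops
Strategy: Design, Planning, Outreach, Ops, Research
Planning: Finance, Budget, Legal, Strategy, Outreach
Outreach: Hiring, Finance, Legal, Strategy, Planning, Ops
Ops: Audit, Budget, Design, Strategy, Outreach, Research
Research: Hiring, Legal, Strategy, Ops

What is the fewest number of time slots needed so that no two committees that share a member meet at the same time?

Finance, Legal, Planning, Outreach pairwise conflict, so at least 4 time slots are needed.
A valid assignment using 4 time slots: Audit=2, Hiring=3, Finance=4, Budget=2, Legal=1, Design=2, Strategy=4, Planning=3, Outreach=2, Ops=1, Research=2. Every pair that conflicts lands in different time slots.

4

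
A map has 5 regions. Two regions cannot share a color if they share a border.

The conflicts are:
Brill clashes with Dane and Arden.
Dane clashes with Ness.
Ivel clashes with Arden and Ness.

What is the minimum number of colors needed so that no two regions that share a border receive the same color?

The cycle Ivel-Arden-Brill-Dane-Ness-Ivel has odd length 5, so it cannot be 2-colored; at least 3 colors are needed.
One proper 3-coloring: Brill=1, Dane=2, Ivel=1, Arden=2, Ness=3. Every pair that conflicts lands in different colors.

3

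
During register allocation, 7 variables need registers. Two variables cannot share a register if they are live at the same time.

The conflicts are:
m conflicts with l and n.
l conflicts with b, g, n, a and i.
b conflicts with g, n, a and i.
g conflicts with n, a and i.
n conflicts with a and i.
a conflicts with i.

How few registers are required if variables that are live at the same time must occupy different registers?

l, b, g, n, a, i pairwise conflict, so at least 6 registers are needed.
6 registers suffice: m=3, l=1, b=5, g=4, n=2, a=6, i=3. Each listed conflict is separated.

6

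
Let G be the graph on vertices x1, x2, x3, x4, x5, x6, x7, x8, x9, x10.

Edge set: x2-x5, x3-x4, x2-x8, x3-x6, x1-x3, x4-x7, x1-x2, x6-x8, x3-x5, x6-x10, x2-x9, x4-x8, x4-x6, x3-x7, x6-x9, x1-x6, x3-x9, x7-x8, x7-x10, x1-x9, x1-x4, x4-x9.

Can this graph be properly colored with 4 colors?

No

x1, x3, x4, x6, x9 are pairwise adjacent (a clique of size 5), so at least 5 colors are needed.
So 4 colors are not enough.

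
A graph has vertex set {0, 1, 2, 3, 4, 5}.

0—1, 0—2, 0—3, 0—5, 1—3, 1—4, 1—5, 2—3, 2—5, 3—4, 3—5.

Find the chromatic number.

4

0, 1, 3, 5 are mutually adjacent (a clique of size 4), so at least 4 colors are needed.
A valid assignment using 4 colors: 0=d, 1=b, 2=b, 3=a, 4=c, 5=c. No two adjacent vertices share a color.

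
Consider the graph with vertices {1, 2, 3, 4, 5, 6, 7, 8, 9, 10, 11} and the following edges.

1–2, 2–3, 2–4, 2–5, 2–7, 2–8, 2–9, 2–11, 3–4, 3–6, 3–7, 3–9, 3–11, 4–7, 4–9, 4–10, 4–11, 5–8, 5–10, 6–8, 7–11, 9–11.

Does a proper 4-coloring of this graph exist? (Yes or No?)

No

2, 3, 4, 7, 11 form a clique, so at least 5 colors are needed.
So 4 colors are not enough.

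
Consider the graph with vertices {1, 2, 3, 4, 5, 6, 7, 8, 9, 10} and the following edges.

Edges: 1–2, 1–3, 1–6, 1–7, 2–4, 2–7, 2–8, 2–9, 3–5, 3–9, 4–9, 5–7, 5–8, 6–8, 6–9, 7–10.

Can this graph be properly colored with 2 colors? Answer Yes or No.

2, 4, 9 are pairwise adjacent, so at least 3 colors are needed.
So 2 colors are not enough.

No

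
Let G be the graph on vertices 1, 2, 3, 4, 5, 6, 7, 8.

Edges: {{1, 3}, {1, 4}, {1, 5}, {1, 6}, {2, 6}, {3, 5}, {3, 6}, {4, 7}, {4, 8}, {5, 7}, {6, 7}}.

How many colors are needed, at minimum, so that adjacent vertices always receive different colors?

3

1, 3, 6 are pairwise adjacent, so at least 3 colors are needed.
One proper 3-coloring: 1=blue, 2=blue, 3=green, 4=red, 5=red, 6=red, 7=blue, 8=blue. No two adjacent vertices share a color.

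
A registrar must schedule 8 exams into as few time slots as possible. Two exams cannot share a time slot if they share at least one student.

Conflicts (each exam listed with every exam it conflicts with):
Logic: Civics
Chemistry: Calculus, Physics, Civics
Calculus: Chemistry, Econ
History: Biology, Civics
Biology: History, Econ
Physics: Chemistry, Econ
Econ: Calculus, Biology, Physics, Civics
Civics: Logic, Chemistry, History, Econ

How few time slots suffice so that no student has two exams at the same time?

Logic and Civics conflict, so at least 2 time slots are needed.
2 time slots suffice: time slot 1 → {Calculus, Biology, Physics, Civics}; time slot 2 → {Logic, Chemistry, History, Econ}. Every pair that conflicts lands in different time slots.

2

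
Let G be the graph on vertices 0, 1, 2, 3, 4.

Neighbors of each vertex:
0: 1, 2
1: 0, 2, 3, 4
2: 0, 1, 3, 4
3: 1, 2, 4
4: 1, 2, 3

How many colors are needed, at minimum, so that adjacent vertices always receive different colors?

1, 2, 3, 4 are pairwise adjacent (a clique of size 4), so at least 4 colors are needed.
4 colors suffice: 0=green, 1=blue, 2=red, 3=green, 4=yellow. Each edge has distinct colors on its endpoints.

4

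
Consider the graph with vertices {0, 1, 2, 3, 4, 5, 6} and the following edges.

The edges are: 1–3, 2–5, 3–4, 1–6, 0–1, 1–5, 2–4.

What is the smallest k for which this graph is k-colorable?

3

The cycle 2-5-1-3-4-2 has odd length 5, so it cannot be 2-colored; at least 3 colors are needed.
3 colors suffice: color red → {1, 4}; color blue → {0, 2, 3, 6}; color green → {5}. Each edge has distinct colors on its endpoints.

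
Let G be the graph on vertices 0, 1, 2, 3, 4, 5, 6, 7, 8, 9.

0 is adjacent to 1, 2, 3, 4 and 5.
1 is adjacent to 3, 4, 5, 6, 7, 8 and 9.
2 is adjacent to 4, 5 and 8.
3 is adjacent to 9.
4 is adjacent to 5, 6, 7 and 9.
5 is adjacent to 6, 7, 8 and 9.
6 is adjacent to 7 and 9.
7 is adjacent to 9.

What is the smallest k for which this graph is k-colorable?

6

1, 4, 5, 6, 7, 9 are mutually adjacent (a clique of size 6), so at least 6 colors are needed.
6 colors suffice: color a → {3, 5}; color b → {1, 2}; color c → {4, 8}; color d → {0, 9}; color e → {7}; color f → {6}. Each edge has distinct colors on its endpoints.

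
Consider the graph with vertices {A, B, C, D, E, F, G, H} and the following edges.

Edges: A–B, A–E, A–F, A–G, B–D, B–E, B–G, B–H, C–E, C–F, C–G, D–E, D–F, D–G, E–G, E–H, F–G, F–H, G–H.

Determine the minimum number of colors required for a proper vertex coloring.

B, E, G, H are mutually adjacent (a clique of size 4), so at least 4 colors are needed.
One proper 4-coloring: A=yellow, B=green, C=green, D=yellow, E=blue, F=blue, G=red, H=yellow. No two adjacent vertices share a color.

4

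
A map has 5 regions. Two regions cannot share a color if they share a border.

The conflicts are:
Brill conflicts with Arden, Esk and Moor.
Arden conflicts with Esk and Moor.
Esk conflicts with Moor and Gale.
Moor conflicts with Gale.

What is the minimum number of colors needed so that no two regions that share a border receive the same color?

Brill, Arden, Esk, Moor pairwise conflict, so at least 4 colors are needed.
A valid assignment using 4 colors: Brill=4, Arden=3, Esk=2, Moor=1, Gale=3. Every pair that conflicts lands in different colors.

4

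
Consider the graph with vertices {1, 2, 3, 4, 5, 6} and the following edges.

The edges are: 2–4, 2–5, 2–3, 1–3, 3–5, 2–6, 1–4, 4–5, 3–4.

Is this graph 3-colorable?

No

2, 3, 4, 5 are mutually adjacent (a clique of size 4), so at least 4 colors are needed.
So 3 colors are not enough.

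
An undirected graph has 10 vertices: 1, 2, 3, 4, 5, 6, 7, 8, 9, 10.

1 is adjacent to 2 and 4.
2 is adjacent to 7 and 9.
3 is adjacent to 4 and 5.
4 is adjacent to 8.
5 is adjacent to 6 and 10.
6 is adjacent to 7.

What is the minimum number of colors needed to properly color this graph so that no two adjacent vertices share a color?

3

The cycle 7-2-1-4-3-5-6-7 has odd length 7, so it cannot be 2-colored; at least 3 colors are needed.
3 colors suffice: 1=blue, 2=red, 3=blue, 4=red, 5=red, 6=green, 7=blue, 8=blue, 9=blue, 10=blue. Every edge joins two different colors.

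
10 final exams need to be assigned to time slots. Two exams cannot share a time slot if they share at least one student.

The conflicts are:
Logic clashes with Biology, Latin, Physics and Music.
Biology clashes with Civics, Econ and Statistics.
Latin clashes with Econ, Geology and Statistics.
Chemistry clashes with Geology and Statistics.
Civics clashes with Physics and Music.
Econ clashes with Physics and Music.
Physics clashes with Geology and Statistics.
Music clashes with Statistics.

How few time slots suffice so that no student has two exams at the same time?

Chemistry and Geology conflict, so at least 2 time slots are needed.
2 time slots suffice: time slot 1 → {Biology, Latin, Chemistry, Physics, Music}; time slot 2 → {Logic, Civics, Econ, Geology, Statistics}. Every pair that conflicts lands in different time slots.

2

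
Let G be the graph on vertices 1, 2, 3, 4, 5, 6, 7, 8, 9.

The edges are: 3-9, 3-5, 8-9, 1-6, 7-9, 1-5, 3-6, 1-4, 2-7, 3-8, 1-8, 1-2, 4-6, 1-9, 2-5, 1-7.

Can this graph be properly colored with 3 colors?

Yes

The chromatic number is 3. 1, 2, 5 are pairwise adjacent, so at least 3 colors are needed.
3 colors suffice: color red → {1, 3}; color blue → {2, 6, 9}; color green → {4, 5, 7, 8}.
That is already a proper 3-coloring.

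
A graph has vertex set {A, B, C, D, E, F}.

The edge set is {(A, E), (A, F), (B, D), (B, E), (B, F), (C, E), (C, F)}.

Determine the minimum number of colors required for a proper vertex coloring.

2

C and E are adjacent, so at least 2 colors are needed.
A valid assignment using 2 colors: A=blue, B=blue, C=blue, D=red, E=red, F=red. Each edge has distinct colors on its endpoints.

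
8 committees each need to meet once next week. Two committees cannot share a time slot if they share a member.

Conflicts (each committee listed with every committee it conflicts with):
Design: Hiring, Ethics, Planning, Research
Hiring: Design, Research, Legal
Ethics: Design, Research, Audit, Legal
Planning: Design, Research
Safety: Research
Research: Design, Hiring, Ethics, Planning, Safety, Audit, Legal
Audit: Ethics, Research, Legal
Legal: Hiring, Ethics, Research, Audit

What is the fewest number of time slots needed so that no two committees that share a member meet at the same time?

4

Ethics, Research, Audit, Legal all conflict with each other, so at least 4 time slots are needed.
4 time slots suffice: Design=2, Hiring=3, Ethics=3, Planning=3, Safety=2, Research=1, Audit=4, Legal=2. Every pair that conflicts lands in different time slots.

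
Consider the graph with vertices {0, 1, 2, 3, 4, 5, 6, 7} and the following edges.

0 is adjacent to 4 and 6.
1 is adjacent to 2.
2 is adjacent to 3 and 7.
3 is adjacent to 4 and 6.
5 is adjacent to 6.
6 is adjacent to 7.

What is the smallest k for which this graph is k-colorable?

2

1 and 2 are adjacent, so at least 2 colors are needed.
One proper 2-coloring: 0=b, 1=b, 2=a, 3=b, 4=a, 5=b, 6=a, 7=b. Each edge has distinct colors on its endpoints.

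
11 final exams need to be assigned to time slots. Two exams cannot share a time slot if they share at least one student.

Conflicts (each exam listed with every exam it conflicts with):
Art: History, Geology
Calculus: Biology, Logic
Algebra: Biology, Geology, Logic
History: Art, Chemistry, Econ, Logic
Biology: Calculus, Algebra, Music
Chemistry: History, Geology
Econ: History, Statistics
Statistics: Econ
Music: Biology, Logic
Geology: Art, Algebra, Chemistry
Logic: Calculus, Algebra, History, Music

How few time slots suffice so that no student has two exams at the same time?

The cycle Algebra-Logic-History-Art-Geology-Algebra has odd length 5, so it cannot be 2-colored; at least 3 time slots are needed.
3 time slots suffice: time slot 1 → {Biology, Econ, Geology, Logic}; time slot 2 → {Calculus, Algebra, History, Statistics, Music}; time slot 3 → {Art, Chemistry}. Each listed conflict is separated.

3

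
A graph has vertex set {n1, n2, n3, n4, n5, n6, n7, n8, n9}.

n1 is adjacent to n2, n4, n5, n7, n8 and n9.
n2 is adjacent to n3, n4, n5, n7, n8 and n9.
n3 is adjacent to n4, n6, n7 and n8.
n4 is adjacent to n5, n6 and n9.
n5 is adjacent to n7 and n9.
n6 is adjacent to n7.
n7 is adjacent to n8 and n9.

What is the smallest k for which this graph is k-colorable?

5

n1, n2, n5, n7, n9 form a clique, so at least 5 colors are needed.
5 colors suffice: n1=3, n2=2, n3=3, n4=1, n5=4, n6=2, n7=1, n8=4, n9=5. Each edge has distinct colors on its endpoints.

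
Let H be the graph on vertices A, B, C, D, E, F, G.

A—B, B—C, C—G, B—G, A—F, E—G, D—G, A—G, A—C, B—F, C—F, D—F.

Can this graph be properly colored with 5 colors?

Yes

The chromatic number is 4. A, B, C, G are pairwise adjacent (a clique of size 4), so at least 4 colors are needed.
A valid assignment using 4 colors: A=3, B=4, C=2, D=2, E=2, F=1, G=1.
Since 5 ≥ 4, a proper 5-coloring certainly exists.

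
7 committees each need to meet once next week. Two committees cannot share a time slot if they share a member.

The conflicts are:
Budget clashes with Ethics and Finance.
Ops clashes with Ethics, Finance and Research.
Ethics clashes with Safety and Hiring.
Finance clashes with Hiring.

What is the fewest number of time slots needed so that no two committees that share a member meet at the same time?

2

Ops and Finance conflict, so at least 2 time slots are needed.
2 time slots suffice: time slot 1 → {Ethics, Finance, Research}; time slot 2 → {Budget, Ops, Safety, Hiring}. Every pair that conflicts lands in different time slots.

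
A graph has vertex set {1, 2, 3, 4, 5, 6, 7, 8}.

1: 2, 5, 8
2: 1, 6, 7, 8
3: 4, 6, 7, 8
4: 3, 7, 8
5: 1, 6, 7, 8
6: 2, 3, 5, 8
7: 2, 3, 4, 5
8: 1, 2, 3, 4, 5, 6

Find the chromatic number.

3, 6, 8 are pairwise adjacent, so at least 3 colors are needed.
3 colors suffice: color a → {7, 8}; color b → {1, 4, 6}; color c → {2, 3, 5}. Each edge has distinct colors on its endpoints.

3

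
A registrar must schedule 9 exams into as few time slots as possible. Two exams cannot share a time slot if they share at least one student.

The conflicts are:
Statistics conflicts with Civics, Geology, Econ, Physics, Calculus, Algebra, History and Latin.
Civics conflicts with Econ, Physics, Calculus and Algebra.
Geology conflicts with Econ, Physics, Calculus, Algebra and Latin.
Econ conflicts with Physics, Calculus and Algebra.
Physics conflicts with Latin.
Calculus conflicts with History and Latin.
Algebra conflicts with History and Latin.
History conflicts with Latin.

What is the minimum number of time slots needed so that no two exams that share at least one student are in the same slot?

4

Statistics, Geology, Econ, Algebra pairwise conflict, so at least 4 time slots are needed.
4 time slots suffice: time slot 1 → {Statistics}; time slot 2 → {Econ, Latin}; time slot 3 → {Civics, Geology, History}; time slot 4 → {Physics, Calculus, Algebra}. Every pair that conflicts lands in different time slots.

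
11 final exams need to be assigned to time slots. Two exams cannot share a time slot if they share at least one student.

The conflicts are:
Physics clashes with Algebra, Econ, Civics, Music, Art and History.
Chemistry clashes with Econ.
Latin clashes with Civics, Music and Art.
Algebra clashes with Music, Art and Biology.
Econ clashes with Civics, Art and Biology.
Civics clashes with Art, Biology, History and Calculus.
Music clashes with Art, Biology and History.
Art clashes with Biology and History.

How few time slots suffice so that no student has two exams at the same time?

Physics, Algebra, Music, Art are mutually in conflict, so at least 4 time slots are needed.
4 time slots suffice: time slot 1 → {Chemistry, Art, Calculus}; time slot 2 → {Civics, Music}; time slot 3 → {Physics, Latin, Biology}; time slot 4 → {Algebra, Econ, History}. Each listed conflict is separated.

4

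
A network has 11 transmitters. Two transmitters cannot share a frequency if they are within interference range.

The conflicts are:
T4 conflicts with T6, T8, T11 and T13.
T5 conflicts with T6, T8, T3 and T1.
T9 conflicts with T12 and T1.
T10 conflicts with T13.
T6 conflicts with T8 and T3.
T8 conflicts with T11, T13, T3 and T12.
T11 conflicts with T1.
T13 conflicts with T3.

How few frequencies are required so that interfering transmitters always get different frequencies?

T5, T6, T8, T3 pairwise conflict, so at least 4 frequencies are needed.
4 frequencies suffice: frequency 1 → {T10, T8, T1}; frequency 2 → {T4, T9, T3}; frequency 3 → {T6, T11, T13, T12}; frequency 4 → {T5}. No two conflicting transmitters share a frequency.

4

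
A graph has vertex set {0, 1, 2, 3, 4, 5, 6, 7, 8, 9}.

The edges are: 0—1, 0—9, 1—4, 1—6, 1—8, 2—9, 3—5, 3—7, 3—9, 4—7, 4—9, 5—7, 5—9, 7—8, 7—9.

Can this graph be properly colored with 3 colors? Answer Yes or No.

No

3, 5, 7, 9 are mutually adjacent (a clique of size 4), so at least 4 colors are needed.
So 3 colors are not enough.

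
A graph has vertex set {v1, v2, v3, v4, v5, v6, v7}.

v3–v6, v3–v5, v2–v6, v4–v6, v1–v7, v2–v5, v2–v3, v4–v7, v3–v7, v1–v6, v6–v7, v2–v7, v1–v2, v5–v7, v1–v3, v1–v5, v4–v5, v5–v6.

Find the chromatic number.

v1, v2, v3, v5, v6, v7 are mutually adjacent (a clique of size 6), so at least 6 colors are needed.
A valid assignment using 6 colors: v1=6, v2=4, v3=5, v4=4, v5=2, v6=1, v7=3. Each edge has distinct colors on its endpoints.

6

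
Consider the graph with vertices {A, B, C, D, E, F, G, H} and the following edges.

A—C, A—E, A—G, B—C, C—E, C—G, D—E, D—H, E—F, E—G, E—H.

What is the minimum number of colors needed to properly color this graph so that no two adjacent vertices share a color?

4

A, C, E, G are pairwise adjacent (a clique of size 4), so at least 4 colors are needed.
4 colors suffice: A=4, B=1, C=2, D=3, E=1, F=2, G=3, H=2. No two adjacent vertices share a color.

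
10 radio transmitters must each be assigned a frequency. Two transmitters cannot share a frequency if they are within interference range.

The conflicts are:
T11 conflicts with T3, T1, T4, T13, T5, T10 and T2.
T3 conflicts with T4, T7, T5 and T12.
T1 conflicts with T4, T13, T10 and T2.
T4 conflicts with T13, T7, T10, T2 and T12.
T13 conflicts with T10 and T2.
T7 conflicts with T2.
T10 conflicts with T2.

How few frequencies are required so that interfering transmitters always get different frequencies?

6

T11, T1, T4, T13, T10, T2 all conflict with each other, so at least 6 frequencies are needed.
A valid assignment using 6 frequencies: T11=2, T3=3, T1=5, T4=1, T13=6, T7=2, T5=1, T10=4, T2=3, T12=2. No two conflicting transmitters share a frequency.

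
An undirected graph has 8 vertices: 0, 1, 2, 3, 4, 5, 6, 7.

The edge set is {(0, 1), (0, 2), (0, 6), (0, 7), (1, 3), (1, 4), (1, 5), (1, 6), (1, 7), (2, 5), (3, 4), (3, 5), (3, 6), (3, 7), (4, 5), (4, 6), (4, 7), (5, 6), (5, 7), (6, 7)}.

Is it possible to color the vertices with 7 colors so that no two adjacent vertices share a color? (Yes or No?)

The chromatic number is 6. 1, 3, 4, 5, 6, 7 are mutually adjacent (a clique of size 6), so at least 6 colors are needed.
6 colors suffice: color a → {2, 7}; color b → {6}; color c → {0, 5}; color d → {1}; color e → {3}; color f → {4}.
Since 7 ≥ 6, a proper 7-coloring certainly exists.

Yes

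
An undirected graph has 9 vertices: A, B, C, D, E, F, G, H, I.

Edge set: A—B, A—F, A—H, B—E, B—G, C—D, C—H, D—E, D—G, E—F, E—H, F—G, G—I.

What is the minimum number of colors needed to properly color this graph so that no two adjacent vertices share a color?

2

A and F are adjacent, so at least 2 colors are needed.
One proper 2-coloring: A=1, B=2, C=1, D=2, E=1, F=2, G=1, H=2, I=2. Every edge joins two different colors.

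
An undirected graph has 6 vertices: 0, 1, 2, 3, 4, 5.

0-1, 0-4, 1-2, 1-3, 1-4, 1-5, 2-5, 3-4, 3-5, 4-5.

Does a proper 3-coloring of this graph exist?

1, 3, 4, 5 are mutually adjacent (a clique of size 4), so at least 4 colors are needed.
So 3 colors are not enough.

No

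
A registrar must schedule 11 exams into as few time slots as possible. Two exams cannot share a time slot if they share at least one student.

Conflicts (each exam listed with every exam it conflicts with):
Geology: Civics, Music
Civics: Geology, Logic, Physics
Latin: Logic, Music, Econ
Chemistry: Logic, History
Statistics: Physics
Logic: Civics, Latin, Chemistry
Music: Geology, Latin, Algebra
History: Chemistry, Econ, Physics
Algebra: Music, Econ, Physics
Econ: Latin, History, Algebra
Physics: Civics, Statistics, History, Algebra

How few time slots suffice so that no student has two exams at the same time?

3

The cycle Latin-Econ-History-Chemistry-Logic-Latin has odd length 5, so it cannot be 2-colored; at least 3 time slots are needed.
A valid assignment using 3 time slots: Geology=1, Civics=2, Latin=1, Chemistry=1, Statistics=2, Logic=3, Music=3, History=2, Algebra=2, Econ=3, Physics=1. Every pair that conflicts lands in different time slots.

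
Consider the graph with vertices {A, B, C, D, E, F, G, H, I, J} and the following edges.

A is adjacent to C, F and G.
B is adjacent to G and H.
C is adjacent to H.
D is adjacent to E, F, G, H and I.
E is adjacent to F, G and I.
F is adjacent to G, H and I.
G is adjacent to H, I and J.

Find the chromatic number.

5

D, E, F, G, I are pairwise adjacent (a clique of size 5), so at least 5 colors are needed.
5 colors suffice: color red → {C, G}; color blue → {B, F, J}; color green → {A, H, I}; color yellow → {D}; color purple → {E}. Each edge has distinct colors on its endpoints.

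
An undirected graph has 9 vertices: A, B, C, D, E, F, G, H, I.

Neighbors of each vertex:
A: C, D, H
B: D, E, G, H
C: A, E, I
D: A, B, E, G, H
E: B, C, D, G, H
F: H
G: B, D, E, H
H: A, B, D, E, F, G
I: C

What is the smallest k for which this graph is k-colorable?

B, D, E, G, H are mutually adjacent (a clique of size 5), so at least 5 colors are needed.
5 colors suffice: color 1 → {C, H}; color 2 → {A, E, F, I}; color 3 → {D}; color 4 → {G}; color 5 → {B}. Each edge has distinct colors on its endpoints.

5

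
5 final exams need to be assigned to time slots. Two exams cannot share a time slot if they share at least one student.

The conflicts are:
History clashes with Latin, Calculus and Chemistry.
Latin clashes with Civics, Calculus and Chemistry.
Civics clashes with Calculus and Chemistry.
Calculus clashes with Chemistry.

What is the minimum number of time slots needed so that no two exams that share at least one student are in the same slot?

History, Latin, Calculus, Chemistry are mutually in conflict, so at least 4 time slots are needed.
Using 4 time slots: History=4, Latin=2, Civics=4, Calculus=3, Chemistry=1. No two conflicting exams share a time slot.

4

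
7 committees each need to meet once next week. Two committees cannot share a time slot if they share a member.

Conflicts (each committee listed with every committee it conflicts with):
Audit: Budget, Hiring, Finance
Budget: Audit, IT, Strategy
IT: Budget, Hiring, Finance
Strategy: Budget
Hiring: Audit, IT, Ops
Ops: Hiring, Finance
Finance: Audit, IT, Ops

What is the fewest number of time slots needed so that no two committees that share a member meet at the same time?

2

Ops and Finance conflict, so at least 2 time slots are needed.
A valid assignment using 2 time slots: Audit=2, Budget=1, IT=2, Strategy=2, Hiring=1, Ops=2, Finance=1. No two conflicting committees share a time slot.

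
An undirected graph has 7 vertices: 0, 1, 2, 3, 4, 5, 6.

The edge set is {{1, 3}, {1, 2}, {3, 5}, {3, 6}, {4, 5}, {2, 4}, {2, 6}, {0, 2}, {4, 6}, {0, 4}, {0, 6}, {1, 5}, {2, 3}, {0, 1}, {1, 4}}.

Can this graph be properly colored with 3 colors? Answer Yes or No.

0, 1, 2, 4 are pairwise adjacent (a clique of size 4), so at least 4 colors are needed.
So 3 colors are not enough.

No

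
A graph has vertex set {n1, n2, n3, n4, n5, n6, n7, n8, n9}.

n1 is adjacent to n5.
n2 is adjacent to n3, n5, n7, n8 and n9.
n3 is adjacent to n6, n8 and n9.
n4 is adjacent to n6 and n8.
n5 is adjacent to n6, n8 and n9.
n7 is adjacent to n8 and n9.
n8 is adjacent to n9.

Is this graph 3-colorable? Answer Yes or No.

No

n2, n3, n8, n9 are mutually adjacent (a clique of size 4), so at least 4 colors are needed.
So 3 colors are not enough.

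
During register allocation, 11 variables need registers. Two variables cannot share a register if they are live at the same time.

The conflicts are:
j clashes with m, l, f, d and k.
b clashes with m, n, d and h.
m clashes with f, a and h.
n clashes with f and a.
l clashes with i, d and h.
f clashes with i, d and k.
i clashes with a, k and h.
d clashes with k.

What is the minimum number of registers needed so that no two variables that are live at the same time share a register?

j, f, d, k all conflict with each other, so at least 4 registers are needed.
4 registers suffice: register 1 → {f, a, h}; register 2 → {m, n, i, d}; register 3 → {j, b}; register 4 → {l, k}. Every pair that conflicts lands in different registers.

4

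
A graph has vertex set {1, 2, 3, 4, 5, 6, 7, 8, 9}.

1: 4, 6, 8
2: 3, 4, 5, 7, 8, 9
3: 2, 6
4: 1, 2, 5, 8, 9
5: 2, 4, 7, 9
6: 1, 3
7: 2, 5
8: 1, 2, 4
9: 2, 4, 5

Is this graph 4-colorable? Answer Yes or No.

Yes

The chromatic number is 4. 2, 4, 5, 9 are mutually adjacent (a clique of size 4), so at least 4 colors are needed.
4 colors suffice: color a → {1, 2}; color b → {3, 4, 7}; color c → {5, 6, 8}; color d → {9}.
That is already a proper 4-coloring.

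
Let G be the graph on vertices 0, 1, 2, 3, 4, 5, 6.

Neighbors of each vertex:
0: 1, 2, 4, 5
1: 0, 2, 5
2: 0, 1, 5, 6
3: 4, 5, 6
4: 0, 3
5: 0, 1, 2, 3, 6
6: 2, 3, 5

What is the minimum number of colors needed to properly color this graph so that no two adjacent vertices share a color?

4

0, 1, 2, 5 are mutually adjacent (a clique of size 4), so at least 4 colors are needed.
4 colors suffice: 0=b, 1=d, 2=c, 3=c, 4=a, 5=a, 6=b. Every edge joins two different colors.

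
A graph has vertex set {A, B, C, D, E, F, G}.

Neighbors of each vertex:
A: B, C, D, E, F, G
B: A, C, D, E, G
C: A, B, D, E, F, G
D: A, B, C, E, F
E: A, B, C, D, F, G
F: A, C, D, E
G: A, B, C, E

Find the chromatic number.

5

A, B, C, E, G are mutually adjacent (a clique of size 5), so at least 5 colors are needed.
5 colors suffice: A=2, B=4, C=3, D=5, E=1, F=4, G=5. No two adjacent vertices share a color.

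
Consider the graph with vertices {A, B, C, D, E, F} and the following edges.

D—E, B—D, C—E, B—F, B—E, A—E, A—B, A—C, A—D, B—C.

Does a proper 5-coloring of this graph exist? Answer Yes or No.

Yes

The chromatic number is 4. A, B, D, E are pairwise adjacent (a clique of size 4), so at least 4 colors are needed.
One proper 4-coloring: A=3, B=1, C=4, D=4, E=2, F=2.
Since 5 ≥ 4, a proper 5-coloring certainly exists.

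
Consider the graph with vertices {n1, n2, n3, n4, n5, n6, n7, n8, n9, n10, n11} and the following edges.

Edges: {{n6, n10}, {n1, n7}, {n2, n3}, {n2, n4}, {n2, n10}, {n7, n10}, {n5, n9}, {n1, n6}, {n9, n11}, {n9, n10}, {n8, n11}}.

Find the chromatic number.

2

n2 and n4 are adjacent, so at least 2 colors are needed.
2 colors suffice: n1=1, n2=2, n3=1, n4=1, n5=1, n6=2, n7=2, n8=2, n9=2, n10=1, n11=1. Each edge has distinct colors on its endpoints.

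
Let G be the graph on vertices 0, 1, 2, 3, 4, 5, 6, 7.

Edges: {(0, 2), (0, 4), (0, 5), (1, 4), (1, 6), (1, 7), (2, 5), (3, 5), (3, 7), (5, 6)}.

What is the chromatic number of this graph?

3

0, 2, 5 are mutually adjacent, so at least 3 colors are needed.
3 colors suffice: color red → {1, 5}; color blue → {0, 3, 6}; color green → {2, 4, 7}. Every edge joins two different colors.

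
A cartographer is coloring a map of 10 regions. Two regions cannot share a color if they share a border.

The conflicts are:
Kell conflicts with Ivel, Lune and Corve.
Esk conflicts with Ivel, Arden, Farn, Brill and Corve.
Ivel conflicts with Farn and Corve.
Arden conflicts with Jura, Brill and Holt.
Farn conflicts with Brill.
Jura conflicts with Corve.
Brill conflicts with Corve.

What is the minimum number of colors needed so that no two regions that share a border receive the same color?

3

Esk, Brill, Corve all conflict with each other, so at least 3 colors are needed.
3 colors suffice: Kell=2, Esk=2, Ivel=3, Arden=1, Farn=1, Lune=1, Jura=2, Brill=3, Holt=2, Corve=1. Every pair that conflicts lands in different colors.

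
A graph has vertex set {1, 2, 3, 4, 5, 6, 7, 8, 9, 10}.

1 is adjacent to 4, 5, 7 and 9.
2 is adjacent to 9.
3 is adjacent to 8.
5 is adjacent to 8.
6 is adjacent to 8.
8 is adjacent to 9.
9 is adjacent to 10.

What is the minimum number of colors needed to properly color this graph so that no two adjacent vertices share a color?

1 and 9 are adjacent, so at least 2 colors are needed.
2 colors suffice: color a → {3, 4, 5, 6, 7, 9}; color b → {1, 2, 8, 10}. Each edge has distinct colors on its endpoints.

2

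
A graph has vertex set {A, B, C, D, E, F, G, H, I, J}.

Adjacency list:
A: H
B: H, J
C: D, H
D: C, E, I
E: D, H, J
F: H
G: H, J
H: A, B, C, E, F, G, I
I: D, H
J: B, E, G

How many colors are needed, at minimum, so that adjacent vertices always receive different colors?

2

C and H are adjacent, so at least 2 colors are needed.
A valid assignment using 2 colors: A=blue, B=blue, C=blue, D=red, E=blue, F=blue, G=blue, H=red, I=blue, J=red. Every edge joins two different colors.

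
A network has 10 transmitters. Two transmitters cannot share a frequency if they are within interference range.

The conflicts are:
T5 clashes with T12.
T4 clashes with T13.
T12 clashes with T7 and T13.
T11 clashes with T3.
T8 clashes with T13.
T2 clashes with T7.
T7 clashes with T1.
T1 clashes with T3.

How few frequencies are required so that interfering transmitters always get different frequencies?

2

T1 and T3 conflict, so at least 2 frequencies are needed.
2 frequencies suffice: T5=2, T4=1, T12=1, T11=1, T8=1, T2=1, T7=2, T1=1, T3=2, T13=2. Every pair that conflicts lands in different frequencies.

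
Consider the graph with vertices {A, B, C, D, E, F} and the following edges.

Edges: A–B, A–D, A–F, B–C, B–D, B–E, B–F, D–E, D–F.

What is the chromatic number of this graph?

4

A, B, D, F are mutually adjacent (a clique of size 4), so at least 4 colors are needed.
4 colors suffice: A=3, B=1, C=2, D=2, E=3, F=4. Every edge joins two different colors.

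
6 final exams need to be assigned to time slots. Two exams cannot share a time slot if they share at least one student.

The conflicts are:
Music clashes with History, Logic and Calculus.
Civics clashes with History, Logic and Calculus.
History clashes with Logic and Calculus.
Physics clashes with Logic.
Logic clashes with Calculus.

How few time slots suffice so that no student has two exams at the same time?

4

Music, History, Logic, Calculus all conflict with each other, so at least 4 time slots are needed.
4 time slots suffice: time slot 1 → {Logic}; time slot 2 → {Physics, Calculus}; time slot 3 → {History}; time slot 4 → {Music, Civics}. Each listed conflict is separated.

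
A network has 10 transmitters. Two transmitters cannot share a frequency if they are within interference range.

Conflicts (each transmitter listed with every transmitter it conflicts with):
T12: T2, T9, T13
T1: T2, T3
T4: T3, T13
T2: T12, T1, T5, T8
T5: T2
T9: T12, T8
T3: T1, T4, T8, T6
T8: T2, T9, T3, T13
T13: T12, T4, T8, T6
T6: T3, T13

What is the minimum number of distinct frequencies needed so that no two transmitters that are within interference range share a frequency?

2

T12 and T13 conflict, so at least 2 frequencies are needed.
2 frequencies suffice: frequency 1 → {T12, T1, T4, T5, T8, T6}; frequency 2 → {T2, T9, T3, T13}. No two conflicting transmitters share a frequency.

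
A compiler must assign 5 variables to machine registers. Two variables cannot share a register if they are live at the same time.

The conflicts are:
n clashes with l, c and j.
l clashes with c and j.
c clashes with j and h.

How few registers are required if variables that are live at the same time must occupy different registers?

n, l, c, j pairwise conflict, so at least 4 registers are needed.
4 registers suffice: n=3, l=4, c=1, j=2, h=2. Every pair that conflicts lands in different registers.

4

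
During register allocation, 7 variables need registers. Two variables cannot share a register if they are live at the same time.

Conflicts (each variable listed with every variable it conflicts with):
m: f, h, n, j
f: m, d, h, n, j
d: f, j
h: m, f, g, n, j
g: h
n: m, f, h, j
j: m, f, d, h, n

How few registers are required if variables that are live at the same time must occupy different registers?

m, f, h, n, j all conflict with each other, so at least 5 registers are needed.
5 registers suffice: register 1 → {g, j}; register 2 → {d, h}; register 3 → {f}; register 4 → {m}; register 5 → {n}. Every pair that conflicts lands in different registers.

5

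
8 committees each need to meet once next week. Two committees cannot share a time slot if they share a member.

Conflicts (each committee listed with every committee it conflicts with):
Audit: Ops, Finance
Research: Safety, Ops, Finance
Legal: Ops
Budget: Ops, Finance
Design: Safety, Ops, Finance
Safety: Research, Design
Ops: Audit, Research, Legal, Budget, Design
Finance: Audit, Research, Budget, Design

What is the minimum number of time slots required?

Design and Finance conflict, so at least 2 time slots are needed.
2 time slots suffice: time slot 1 → {Safety, Ops, Finance}; time slot 2 → {Audit, Research, Legal, Budget, Design}. Every pair that conflicts lands in different time slots.

2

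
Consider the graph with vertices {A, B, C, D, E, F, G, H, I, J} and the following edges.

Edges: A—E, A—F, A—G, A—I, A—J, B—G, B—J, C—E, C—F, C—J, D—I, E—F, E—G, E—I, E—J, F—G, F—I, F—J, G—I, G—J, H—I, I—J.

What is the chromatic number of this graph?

A, E, F, G, I, J form a clique, so at least 6 colors are needed.
6 colors suffice: color 1 → {D, H, J}; color 2 → {B, C, I}; color 3 → {E}; color 4 → {F}; color 5 → {G}; color 6 → {A}. Every edge joins two different colors.

6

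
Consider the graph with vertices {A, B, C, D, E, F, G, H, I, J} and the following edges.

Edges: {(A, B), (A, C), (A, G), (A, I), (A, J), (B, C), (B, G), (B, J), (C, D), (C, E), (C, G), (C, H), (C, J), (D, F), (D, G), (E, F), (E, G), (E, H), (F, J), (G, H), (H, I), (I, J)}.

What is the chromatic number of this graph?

4

A, B, C, J are pairwise adjacent (a clique of size 4), so at least 4 colors are needed.
4 colors suffice: color red → {C, F, I}; color blue → {G, J}; color green → {A, D, E}; color yellow → {B, H}. Every edge joins two different colors.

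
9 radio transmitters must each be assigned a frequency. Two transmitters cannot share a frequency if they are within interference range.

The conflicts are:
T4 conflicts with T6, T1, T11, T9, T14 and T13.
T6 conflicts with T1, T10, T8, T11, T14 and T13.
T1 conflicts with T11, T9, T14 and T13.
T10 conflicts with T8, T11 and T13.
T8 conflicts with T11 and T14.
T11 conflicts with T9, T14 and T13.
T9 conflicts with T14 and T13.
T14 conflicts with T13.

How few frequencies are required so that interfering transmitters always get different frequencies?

T4, T1, T11, T9, T14, T13 are mutually in conflict, so at least 6 frequencies are needed.
A valid assignment using 6 frequencies: T4=5, T6=4, T1=6, T10=3, T8=2, T11=1, T9=4, T14=3, T13=2. Every pair that conflicts lands in different frequencies.

6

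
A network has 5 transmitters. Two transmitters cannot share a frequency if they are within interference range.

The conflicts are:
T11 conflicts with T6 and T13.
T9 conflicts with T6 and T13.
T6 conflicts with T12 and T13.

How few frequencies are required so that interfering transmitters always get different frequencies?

T9, T6, T13 pairwise conflict, so at least 3 frequencies are needed.
A valid assignment using 3 frequencies: T11=3, T9=3, T6=1, T12=2, T13=2. Every pair that conflicts lands in different frequencies.

3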